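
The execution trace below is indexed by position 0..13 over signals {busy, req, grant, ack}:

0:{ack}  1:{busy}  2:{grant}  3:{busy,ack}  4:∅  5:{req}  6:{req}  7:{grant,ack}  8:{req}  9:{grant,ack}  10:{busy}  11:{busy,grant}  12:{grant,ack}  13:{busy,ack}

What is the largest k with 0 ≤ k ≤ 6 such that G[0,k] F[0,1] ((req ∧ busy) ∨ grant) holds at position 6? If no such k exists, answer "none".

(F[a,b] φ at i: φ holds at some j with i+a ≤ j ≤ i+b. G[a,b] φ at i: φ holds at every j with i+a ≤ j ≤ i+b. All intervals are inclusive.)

F[0,1] ((req ∧ busy) ∨ grant) must hold from j=6 onward; find where it first fails.
  j=6: holds
  j=7: holds
  j=8: holds
  j=9: holds
  j=10: holds
  j=11: holds
  j=12: holds
Holds through j=12; largest k = 6.

6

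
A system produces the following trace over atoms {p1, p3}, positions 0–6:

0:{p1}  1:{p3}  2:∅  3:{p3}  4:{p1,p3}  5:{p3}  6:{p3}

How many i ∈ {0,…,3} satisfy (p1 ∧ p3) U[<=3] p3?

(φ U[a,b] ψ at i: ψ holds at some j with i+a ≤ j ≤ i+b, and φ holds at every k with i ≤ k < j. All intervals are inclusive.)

Evaluate at each i in [0,3]:
  i=0: ✗ (lhs fails at k=0 before rhs at j=1)
  i=1: ✓ (rhs at j=1)
  i=2: ✗ (lhs fails at k=2 before rhs at j=3)
  i=3: ✓ (rhs at j=3)
Positions where it holds: {1, 3} → 2.

2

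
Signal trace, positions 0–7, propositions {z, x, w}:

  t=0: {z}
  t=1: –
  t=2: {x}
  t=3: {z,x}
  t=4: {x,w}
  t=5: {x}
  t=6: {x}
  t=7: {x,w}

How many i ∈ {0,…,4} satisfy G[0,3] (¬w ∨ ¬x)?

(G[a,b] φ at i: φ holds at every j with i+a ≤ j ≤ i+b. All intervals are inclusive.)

Evaluate at each i in [0,4]:
  i=0: ✓ (all of [0,3])
  i=1: ✗ (fails at j=4)
  i=2: ✗ (fails at j=4)
  i=3: ✗ (fails at j=4)
  i=4: ✗ (fails at j=4)
Positions where it holds: {0} → 1.

1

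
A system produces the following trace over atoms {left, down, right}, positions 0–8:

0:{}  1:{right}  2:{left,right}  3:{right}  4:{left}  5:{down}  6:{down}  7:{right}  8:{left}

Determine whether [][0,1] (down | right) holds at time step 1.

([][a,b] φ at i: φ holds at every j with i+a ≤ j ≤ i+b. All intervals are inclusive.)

Holds

Check (down | right) at every j in [1,2]:
  j=1: true
  j=2: true
All positions satisfy it → formula holds.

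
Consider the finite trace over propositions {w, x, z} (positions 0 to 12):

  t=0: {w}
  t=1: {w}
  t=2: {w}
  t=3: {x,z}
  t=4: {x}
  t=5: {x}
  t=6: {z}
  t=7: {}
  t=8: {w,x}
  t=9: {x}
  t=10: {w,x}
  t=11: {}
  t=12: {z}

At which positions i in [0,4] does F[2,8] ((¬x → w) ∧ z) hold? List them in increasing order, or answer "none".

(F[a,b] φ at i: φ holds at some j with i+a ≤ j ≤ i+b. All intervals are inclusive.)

0, 1

Evaluate at each i in [0,4]:
  i=0: ✓ (witness j=3)
  i=1: ✓ (witness j=3)
  i=2: ✗ (none in [4,10])
  i=3: ✗ (none in [5,11])
  i=4: ✗ (none in [6,12])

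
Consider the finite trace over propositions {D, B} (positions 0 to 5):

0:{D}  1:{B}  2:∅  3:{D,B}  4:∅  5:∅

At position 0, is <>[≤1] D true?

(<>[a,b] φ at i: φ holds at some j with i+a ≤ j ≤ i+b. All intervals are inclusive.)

Check D at each j in [0,1]:
  j=0: true
  j=1: false
Found at j=0 → formula holds.

Yes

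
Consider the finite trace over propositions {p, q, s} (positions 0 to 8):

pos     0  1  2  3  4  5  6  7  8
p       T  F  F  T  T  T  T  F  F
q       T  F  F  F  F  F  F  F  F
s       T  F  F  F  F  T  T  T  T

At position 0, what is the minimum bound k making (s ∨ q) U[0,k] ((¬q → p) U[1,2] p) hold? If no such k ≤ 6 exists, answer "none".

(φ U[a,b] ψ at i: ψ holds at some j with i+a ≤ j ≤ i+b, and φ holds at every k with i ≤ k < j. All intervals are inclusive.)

none

Need earliest j ≥ 0 with ((¬q → p) U[1,2] p), and (s ∨ q) at every k in [0,j-1].
  j=0: rhs fails.
  j=1: rhs fails.
  j=2: rhs fails.
  j=3: rhs holds but lhs fails at k=1.
  j=4: rhs holds but lhs fails at k=1.
  j=5: rhs holds but lhs fails at k=1.
  j=6: rhs fails.
No witness within the range → none.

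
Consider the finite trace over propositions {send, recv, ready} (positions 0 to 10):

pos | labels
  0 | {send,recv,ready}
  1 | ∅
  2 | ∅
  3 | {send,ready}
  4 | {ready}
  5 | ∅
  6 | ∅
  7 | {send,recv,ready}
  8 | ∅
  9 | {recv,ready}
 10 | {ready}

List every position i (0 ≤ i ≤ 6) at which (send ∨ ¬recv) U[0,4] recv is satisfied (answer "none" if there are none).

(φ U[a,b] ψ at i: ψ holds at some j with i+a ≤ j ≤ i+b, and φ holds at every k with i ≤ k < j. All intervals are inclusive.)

Evaluate at each i in [0,6]:
  i=0: ✓ (rhs at j=0)
  i=1: ✗ (no rhs in [1,5])
  i=2: ✗ (no rhs in [2,6])
  i=3: ✓ (rhs at j=7; lhs holds on [3,6])
  i=4: ✓ (rhs at j=7; lhs holds on [4,6])
  i=5: ✓ (rhs at j=7; lhs holds on [5,6])
  i=6: ✓ (rhs at j=7; lhs holds on [6,6])

0, 3, 4, 5, 6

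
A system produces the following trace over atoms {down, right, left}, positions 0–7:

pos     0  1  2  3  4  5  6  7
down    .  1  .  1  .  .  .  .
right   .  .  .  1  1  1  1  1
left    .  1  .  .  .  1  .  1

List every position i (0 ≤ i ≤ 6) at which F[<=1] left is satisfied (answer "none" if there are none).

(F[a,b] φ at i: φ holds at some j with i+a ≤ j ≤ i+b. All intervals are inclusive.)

0, 1, 4, 5, 6

Evaluate at each i in [0,6]:
  i=0: ✓ (witness j=1)
  i=1: ✓ (witness j=1)
  i=2: ✗ (none in [2,3])
  i=3: ✗ (none in [3,4])
  i=4: ✓ (witness j=5)
  i=5: ✓ (witness j=5)
  i=6: ✓ (witness j=7)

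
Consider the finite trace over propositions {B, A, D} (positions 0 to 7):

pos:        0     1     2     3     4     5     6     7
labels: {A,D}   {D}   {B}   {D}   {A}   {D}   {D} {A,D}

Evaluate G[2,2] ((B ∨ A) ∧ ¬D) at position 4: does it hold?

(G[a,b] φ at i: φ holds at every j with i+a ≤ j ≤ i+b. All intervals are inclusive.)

Check ((B ∨ A) ∧ ¬D) at every j in [6,6]:
  j=6: false
Fails at j=6 → formula fails.

No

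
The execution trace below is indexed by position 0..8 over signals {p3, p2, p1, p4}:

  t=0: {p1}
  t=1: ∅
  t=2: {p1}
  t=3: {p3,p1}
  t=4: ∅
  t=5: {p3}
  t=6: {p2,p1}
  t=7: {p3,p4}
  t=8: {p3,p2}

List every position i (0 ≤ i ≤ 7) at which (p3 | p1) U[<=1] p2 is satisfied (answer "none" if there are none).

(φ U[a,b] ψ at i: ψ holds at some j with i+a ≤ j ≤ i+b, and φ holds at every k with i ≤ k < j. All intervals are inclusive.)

Evaluate at each i in [0,7]:
  i=0: ✗ (no rhs in [0,1])
  i=1: ✗ (no rhs in [1,2])
  i=2: ✗ (no rhs in [2,3])
  i=3: ✗ (no rhs in [3,4])
  i=4: ✗ (no rhs in [4,5])
  i=5: ✓ (rhs at j=6; lhs holds on [5,5])
  i=6: ✓ (rhs at j=6)
  i=7: ✓ (rhs at j=8; lhs holds on [7,7])

5, 6, 7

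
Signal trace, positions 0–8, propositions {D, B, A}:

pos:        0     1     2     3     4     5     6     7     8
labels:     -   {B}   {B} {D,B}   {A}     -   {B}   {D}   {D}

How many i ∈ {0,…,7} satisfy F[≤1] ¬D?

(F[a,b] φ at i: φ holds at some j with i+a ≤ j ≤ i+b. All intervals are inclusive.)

7

Evaluate at each i in [0,7]:
  i=0: ✓ (witness j=0)
  i=1: ✓ (witness j=1)
  i=2: ✓ (witness j=2)
  i=3: ✓ (witness j=4)
  i=4: ✓ (witness j=4)
  i=5: ✓ (witness j=5)
  i=6: ✓ (witness j=6)
  i=7: ✗ (none in [7,8])
Positions where it holds: {0, 1, 2, 3, 4, 5, 6} → 7.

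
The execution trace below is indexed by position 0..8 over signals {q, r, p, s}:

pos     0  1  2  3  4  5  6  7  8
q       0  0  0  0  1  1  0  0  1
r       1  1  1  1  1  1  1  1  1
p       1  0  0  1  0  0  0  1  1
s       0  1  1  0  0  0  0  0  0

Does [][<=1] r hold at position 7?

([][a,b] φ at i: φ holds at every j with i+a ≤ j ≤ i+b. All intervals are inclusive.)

Check r at every j in [7,8]:
  j=7: true
  j=8: true
All positions satisfy it → formula holds.

Yes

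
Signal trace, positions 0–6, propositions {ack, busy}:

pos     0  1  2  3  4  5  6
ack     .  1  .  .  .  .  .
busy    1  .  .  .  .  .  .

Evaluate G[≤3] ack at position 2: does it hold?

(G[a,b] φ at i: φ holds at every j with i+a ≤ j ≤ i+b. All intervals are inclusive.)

Does not hold

Check ack at every j in [2,5]:
  j=2: false
  j=3: false
  j=4: false
  j=5: false
Fails at j=2 → formula fails.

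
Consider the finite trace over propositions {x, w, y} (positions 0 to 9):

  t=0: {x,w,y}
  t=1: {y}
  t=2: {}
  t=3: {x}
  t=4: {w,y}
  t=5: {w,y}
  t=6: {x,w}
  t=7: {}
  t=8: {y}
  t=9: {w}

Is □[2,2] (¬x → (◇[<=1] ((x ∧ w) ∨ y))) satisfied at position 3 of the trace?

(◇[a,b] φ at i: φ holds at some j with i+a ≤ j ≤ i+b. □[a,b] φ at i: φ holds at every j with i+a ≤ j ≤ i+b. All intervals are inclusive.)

True

Check (¬x → (◇[<=1] ((x ∧ w) ∨ y))) at every j in [5,5]:
  j=5: antecedent true; consequent holds (witness at 5) → ✓
All positions satisfy it → formula holds.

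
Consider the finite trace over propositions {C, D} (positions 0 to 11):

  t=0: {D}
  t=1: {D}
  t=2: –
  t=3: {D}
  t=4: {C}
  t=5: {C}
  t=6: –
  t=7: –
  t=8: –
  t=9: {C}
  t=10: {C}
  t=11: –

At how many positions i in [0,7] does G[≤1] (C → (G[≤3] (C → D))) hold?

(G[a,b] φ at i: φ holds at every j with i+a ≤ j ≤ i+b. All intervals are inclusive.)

5

Evaluate at each i in [0,7]:
  i=0: ✓ (all of [0,1])
  i=1: ✓ (all of [1,2])
  i=2: ✓ (all of [2,3])
  i=3: ✗ (fails at j=4)
  i=4: ✗ (fails at j=4)
  i=5: ✗ (fails at j=5)
  i=6: ✓ (all of [6,7])
  i=7: ✓ (all of [7,8])
Positions where it holds: {0, 1, 2, 6, 7} → 5.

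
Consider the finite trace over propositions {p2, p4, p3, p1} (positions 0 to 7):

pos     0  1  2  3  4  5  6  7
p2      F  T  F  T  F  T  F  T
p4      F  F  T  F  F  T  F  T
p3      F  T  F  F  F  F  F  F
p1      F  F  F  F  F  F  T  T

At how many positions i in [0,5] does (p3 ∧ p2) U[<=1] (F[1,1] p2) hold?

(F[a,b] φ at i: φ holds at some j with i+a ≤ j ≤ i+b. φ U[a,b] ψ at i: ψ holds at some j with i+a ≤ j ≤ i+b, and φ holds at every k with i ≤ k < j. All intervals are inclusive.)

4

Evaluate at each i in [0,5]:
  i=0: ✓ (rhs at j=0)
  i=1: ✓ (rhs at j=2; lhs holds on [1,1])
  i=2: ✓ (rhs at j=2)
  i=3: ✗ (lhs fails at k=3 before rhs at j=4)
  i=4: ✓ (rhs at j=4)
  i=5: ✗ (lhs fails at k=5 before rhs at j=6)
Positions where it holds: {0, 1, 2, 4} → 4.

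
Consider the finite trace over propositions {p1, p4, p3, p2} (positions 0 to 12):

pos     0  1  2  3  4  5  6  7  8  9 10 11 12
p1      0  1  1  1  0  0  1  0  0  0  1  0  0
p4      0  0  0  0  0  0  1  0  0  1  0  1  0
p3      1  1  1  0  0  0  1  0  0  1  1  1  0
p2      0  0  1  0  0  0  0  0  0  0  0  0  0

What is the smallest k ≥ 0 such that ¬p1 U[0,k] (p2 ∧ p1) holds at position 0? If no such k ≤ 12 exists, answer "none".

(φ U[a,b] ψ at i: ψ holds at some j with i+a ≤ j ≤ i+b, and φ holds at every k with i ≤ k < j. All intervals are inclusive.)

Need earliest j ≥ 0 with (p2 ∧ p1), and ¬p1 at every k in [0,j-1].
  j=0: rhs fails.
  j=1: rhs fails.
  j=2: rhs holds but lhs fails at k=1.
  j=3: rhs fails.
  j=4: rhs fails.
  j=5: rhs fails.
  j=6: rhs fails.
  j=7: rhs fails.
  j=8: rhs fails.
  j=9: rhs fails.
  j=10: rhs fails.
  j=11: rhs fails.
  j=12: rhs fails.
No witness within the range → none.

none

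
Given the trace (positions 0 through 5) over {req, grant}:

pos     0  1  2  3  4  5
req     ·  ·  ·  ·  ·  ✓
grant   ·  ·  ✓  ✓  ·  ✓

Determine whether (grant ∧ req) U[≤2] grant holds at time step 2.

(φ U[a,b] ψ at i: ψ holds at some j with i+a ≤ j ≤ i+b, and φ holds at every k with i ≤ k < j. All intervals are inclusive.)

Need some j in [2,4] with grant, and (grant ∧ req) at every k in [2,j-1].
  j=2: grant holds; no prefix to check → satisfied.

Holds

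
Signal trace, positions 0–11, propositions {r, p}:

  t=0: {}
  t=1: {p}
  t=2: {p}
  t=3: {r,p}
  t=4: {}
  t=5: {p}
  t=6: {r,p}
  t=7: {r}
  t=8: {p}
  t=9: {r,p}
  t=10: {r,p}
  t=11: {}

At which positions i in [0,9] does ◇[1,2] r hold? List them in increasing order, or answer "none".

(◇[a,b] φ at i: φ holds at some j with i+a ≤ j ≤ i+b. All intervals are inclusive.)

1, 2, 4, 5, 6, 7, 8, 9

Evaluate at each i in [0,9]:
  i=0: ✗ (none in [1,2])
  i=1: ✓ (witness j=3)
  i=2: ✓ (witness j=3)
  i=3: ✗ (none in [4,5])
  i=4: ✓ (witness j=6)
  i=5: ✓ (witness j=6)
  i=6: ✓ (witness j=7)
  i=7: ✓ (witness j=9)
  i=8: ✓ (witness j=9)
  i=9: ✓ (witness j=10)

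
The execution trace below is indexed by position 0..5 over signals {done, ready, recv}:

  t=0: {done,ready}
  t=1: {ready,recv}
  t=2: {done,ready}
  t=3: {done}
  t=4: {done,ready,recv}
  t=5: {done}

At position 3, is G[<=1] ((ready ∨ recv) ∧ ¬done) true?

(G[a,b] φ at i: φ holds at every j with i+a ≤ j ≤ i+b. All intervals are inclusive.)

Check ((ready ∨ recv) ∧ ¬done) at every j in [3,4]:
  j=3: false
  j=4: false
Fails at j=3 → formula fails.

No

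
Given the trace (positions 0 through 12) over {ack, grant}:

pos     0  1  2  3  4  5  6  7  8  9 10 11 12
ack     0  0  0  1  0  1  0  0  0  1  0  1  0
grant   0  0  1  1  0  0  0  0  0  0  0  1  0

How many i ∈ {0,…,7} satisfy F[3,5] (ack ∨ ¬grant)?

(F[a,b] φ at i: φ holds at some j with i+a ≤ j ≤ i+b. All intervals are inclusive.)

8

Evaluate at each i in [0,7]:
  i=0: ✓ (witness j=3)
  i=1: ✓ (witness j=4)
  i=2: ✓ (witness j=5)
  i=3: ✓ (witness j=6)
  i=4: ✓ (witness j=7)
  i=5: ✓ (witness j=8)
  i=6: ✓ (witness j=9)
  i=7: ✓ (witness j=10)
Positions where it holds: {0, 1, 2, 3, 4, 5, 6, 7} → 8.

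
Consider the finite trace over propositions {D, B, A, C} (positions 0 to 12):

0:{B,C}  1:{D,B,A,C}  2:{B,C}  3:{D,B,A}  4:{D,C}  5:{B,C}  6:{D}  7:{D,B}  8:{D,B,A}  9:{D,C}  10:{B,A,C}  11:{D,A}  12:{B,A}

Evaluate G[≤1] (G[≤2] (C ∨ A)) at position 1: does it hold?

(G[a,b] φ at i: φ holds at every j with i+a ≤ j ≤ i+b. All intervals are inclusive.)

Check G[≤2] (C ∨ A) at every j in [1,2]:
  j=1: holds on [1,3]
  j=2: holds on [2,4]
All positions satisfy it → formula holds.

True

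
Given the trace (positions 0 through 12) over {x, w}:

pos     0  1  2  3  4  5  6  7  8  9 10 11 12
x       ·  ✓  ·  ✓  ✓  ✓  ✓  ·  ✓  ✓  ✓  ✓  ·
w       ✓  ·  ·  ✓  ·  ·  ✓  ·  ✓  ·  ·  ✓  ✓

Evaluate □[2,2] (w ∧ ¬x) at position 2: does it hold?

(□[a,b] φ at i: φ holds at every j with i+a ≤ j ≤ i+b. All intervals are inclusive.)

Check (w ∧ ¬x) at every j in [4,4]:
  j=4: false
Fails at j=4 → formula fails.

Does not hold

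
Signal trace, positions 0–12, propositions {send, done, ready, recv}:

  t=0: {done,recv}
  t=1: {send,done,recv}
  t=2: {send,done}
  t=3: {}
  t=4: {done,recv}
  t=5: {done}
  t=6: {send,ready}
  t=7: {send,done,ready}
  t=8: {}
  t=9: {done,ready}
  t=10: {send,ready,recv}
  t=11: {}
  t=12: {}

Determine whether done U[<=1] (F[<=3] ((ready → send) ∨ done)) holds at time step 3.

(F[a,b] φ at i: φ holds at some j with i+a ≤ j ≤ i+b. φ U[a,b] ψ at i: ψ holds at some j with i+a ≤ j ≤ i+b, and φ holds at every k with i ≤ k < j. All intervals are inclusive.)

True

Need some j in [3,4] with F[<=3] ((ready → send) ∨ done), and done at every k in [3,j-1].
  j=3: F[<=3] ((ready → send) ∨ done) holds; no prefix to check → satisfied.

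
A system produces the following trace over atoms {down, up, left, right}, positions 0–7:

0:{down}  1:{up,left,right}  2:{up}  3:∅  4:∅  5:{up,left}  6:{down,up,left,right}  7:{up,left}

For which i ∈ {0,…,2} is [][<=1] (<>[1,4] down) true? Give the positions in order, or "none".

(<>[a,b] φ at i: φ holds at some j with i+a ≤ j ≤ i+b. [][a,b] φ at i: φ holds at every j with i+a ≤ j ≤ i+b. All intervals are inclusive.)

Evaluate at each i in [0,2]:
  i=0: ✗ (fails at j=0)
  i=1: ✗ (fails at j=1)
  i=2: ✓ (all of [2,3])

2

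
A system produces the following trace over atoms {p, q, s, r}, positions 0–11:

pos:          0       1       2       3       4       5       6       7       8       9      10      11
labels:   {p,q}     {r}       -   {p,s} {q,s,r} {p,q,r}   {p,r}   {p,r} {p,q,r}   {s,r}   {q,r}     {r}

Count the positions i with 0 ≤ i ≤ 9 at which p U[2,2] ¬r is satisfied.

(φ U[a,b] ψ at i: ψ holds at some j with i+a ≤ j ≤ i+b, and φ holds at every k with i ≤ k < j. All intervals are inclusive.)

0

Evaluate at each i in [0,9]:
  i=0: ✗ (lhs fails at k=1 before rhs at j=2)
  i=1: ✗ (lhs fails at k=1 before rhs at j=3)
  i=2: ✗ (no rhs in [4,4])
  i=3: ✗ (no rhs in [5,5])
  i=4: ✗ (no rhs in [6,6])
  i=5: ✗ (no rhs in [7,7])
  i=6: ✗ (no rhs in [8,8])
  i=7: ✗ (no rhs in [9,9])
  i=8: ✗ (no rhs in [10,10])
  i=9: ✗ (no rhs in [11,11])
Positions where it holds: {} → 0.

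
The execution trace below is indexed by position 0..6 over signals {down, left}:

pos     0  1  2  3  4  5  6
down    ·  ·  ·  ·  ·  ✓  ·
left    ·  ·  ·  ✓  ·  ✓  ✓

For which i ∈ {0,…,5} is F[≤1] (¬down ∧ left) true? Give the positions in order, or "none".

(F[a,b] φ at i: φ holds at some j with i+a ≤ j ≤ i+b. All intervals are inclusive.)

Evaluate at each i in [0,5]:
  i=0: ✗ (none in [0,1])
  i=1: ✗ (none in [1,2])
  i=2: ✓ (witness j=3)
  i=3: ✓ (witness j=3)
  i=4: ✗ (none in [4,5])
  i=5: ✓ (witness j=6)

2, 3, 5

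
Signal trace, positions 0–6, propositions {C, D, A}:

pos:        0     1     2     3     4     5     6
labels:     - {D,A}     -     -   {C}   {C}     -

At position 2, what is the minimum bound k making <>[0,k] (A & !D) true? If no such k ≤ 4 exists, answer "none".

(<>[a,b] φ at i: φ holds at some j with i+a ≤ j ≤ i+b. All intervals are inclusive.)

Scan j = 2,3,… for (A & !D):
  j=2: fails
  j=3: fails
  j=4: fails
  j=5: fails
  j=6: fails
No j in [2,6] satisfies it → none.

none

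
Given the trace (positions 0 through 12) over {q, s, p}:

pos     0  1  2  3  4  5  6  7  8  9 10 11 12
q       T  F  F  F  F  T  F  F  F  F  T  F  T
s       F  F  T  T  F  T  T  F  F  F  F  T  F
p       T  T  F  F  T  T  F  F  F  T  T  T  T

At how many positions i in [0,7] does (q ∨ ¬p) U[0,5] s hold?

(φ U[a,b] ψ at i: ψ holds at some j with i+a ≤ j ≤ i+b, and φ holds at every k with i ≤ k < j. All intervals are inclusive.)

4

Evaluate at each i in [0,7]:
  i=0: ✗ (lhs fails at k=1 before rhs at j=2)
  i=1: ✗ (lhs fails at k=1 before rhs at j=2)
  i=2: ✓ (rhs at j=2)
  i=3: ✓ (rhs at j=3)
  i=4: ✗ (lhs fails at k=4 before rhs at j=5)
  i=5: ✓ (rhs at j=5)
  i=6: ✓ (rhs at j=6)
  i=7: ✗ (lhs fails at k=9 before rhs at j=11)
Positions where it holds: {2, 3, 5, 6} → 4.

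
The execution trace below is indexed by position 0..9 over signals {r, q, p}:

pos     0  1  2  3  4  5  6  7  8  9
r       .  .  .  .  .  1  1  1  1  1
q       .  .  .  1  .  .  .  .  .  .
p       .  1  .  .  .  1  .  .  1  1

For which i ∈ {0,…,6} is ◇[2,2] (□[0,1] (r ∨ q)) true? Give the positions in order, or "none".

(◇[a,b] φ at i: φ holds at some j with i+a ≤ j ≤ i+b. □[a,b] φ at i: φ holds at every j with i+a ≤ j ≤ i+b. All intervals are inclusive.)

3, 4, 5, 6

Evaluate at each i in [0,6]:
  i=0: ✗ (none in [2,2])
  i=1: ✗ (none in [3,3])
  i=2: ✗ (none in [4,4])
  i=3: ✓ (witness j=5)
  i=4: ✓ (witness j=6)
  i=5: ✓ (witness j=7)
  i=6: ✓ (witness j=8)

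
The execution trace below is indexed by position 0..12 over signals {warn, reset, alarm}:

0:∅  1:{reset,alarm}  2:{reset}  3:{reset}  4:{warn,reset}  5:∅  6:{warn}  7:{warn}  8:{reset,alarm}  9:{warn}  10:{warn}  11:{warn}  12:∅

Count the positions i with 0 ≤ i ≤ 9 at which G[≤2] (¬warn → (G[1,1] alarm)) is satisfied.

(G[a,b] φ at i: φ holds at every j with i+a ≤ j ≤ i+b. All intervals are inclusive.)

Evaluate at each i in [0,9]:
  i=0: ✗ (fails at j=1)
  i=1: ✗ (fails at j=1)
  i=2: ✗ (fails at j=2)
  i=3: ✗ (fails at j=3)
  i=4: ✗ (fails at j=5)
  i=5: ✗ (fails at j=5)
  i=6: ✗ (fails at j=8)
  i=7: ✗ (fails at j=8)
  i=8: ✗ (fails at j=8)
  i=9: ✓ (all of [9,11])
Positions where it holds: {9} → 1.

1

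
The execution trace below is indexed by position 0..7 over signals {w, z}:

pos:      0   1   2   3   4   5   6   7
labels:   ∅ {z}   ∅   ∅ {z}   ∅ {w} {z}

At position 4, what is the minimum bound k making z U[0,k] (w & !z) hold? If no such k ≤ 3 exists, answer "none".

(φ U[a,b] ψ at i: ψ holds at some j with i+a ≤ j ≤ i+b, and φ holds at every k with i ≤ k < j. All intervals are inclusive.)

Need earliest j ≥ 4 with (w & !z), and z at every k in [4,j-1].
  j=4: rhs fails.
  j=5: rhs fails.
  j=6: rhs holds but lhs fails at k=5.
  j=7: rhs fails.
No witness within the range → none.

none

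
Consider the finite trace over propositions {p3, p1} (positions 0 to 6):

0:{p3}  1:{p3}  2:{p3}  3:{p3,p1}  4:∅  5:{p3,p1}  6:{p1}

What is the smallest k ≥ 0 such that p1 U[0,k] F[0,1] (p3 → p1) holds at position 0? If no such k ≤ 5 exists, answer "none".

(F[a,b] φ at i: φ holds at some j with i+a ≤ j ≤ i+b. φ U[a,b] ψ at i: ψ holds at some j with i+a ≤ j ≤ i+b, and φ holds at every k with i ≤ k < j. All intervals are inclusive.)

none

Need earliest j ≥ 0 with F[0,1] (p3 → p1), and p1 at every k in [0,j-1].
  j=0: rhs fails.
  j=1: rhs fails.
  j=2: rhs holds but lhs fails at k=0.
  j=3: rhs holds but lhs fails at k=0.
  j=4: rhs holds but lhs fails at k=0.
  j=5: rhs holds but lhs fails at k=0.
No witness within the range → none.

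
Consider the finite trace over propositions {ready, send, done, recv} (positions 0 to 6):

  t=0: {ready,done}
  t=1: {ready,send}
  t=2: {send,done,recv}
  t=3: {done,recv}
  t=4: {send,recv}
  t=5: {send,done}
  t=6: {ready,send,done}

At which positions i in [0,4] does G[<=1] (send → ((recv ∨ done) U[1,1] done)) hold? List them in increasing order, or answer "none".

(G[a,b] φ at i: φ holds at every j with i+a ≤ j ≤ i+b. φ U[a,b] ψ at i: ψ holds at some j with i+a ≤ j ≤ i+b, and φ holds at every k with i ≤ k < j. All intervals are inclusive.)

2, 3, 4

Evaluate at each i in [0,4]:
  i=0: ✗ (fails at j=1)
  i=1: ✗ (fails at j=1)
  i=2: ✓ (all of [2,3])
  i=3: ✓ (all of [3,4])
  i=4: ✓ (all of [4,5])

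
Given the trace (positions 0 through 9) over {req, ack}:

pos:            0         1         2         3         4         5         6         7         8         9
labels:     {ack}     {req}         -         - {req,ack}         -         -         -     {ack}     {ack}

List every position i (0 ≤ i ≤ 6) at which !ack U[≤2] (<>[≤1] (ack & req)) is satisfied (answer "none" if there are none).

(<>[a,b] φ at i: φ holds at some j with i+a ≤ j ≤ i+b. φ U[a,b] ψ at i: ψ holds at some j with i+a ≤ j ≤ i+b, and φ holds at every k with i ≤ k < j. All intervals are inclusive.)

Evaluate at each i in [0,6]:
  i=0: ✗ (no rhs in [0,2])
  i=1: ✓ (rhs at j=3; lhs holds on [1,2])
  i=2: ✓ (rhs at j=3; lhs holds on [2,2])
  i=3: ✓ (rhs at j=3)
  i=4: ✓ (rhs at j=4)
  i=5: ✗ (no rhs in [5,7])
  i=6: ✗ (no rhs in [6,8])

1, 2, 3, 4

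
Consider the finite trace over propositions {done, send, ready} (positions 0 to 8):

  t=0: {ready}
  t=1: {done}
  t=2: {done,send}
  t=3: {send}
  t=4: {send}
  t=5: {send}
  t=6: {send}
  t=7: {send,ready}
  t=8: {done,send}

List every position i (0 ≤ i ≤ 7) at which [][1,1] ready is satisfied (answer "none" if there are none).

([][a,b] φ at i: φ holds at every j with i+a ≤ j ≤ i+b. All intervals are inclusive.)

6

Evaluate at each i in [0,7]:
  i=0: ✗ (fails at j=1)
  i=1: ✗ (fails at j=2)
  i=2: ✗ (fails at j=3)
  i=3: ✗ (fails at j=4)
  i=4: ✗ (fails at j=5)
  i=5: ✗ (fails at j=6)
  i=6: ✓ (all of [7,7])
  i=7: ✗ (fails at j=8)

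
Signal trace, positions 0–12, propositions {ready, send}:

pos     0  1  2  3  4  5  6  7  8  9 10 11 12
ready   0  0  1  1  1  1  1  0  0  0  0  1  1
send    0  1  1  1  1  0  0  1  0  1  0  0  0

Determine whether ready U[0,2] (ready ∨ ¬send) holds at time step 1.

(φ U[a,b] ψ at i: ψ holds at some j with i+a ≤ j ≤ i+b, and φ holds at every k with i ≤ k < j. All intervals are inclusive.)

Does not hold

Need some j in [1,3] with (ready ∨ ¬send), and ready at every k in [1,j-1].
  j=1: (ready ∨ ¬send) false.
  j=2: (ready ∨ ¬send) holds, but ready fails at k=1 → not this j.
  j=3: (ready ∨ ¬send) holds, but ready fails at k=1 → not this j.
No j in the window works → until fails.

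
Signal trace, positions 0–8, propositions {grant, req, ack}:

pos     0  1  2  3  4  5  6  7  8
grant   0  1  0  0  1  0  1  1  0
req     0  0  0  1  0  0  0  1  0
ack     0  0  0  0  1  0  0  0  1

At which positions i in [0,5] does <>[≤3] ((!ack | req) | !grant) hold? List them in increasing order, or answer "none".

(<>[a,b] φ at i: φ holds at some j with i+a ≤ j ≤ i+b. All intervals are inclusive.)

0, 1, 2, 3, 4, 5

Evaluate at each i in [0,5]:
  i=0: ✓ (witness j=0)
  i=1: ✓ (witness j=1)
  i=2: ✓ (witness j=2)
  i=3: ✓ (witness j=3)
  i=4: ✓ (witness j=5)
  i=5: ✓ (witness j=5)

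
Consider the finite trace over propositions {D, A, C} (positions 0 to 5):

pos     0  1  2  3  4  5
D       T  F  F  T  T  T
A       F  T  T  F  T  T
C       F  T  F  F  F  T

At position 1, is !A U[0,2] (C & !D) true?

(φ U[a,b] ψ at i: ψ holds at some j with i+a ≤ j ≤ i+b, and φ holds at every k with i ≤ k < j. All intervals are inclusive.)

True

Need some j in [1,3] with (C & !D), and !A at every k in [1,j-1].
  j=1: (C & !D) holds; no prefix to check → satisfied.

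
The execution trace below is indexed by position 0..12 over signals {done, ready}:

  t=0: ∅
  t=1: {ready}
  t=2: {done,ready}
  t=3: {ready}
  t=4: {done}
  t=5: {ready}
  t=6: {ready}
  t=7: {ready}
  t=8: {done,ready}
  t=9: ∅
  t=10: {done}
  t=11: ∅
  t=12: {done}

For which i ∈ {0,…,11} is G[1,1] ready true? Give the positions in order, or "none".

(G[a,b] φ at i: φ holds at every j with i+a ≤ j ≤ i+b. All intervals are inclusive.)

Evaluate at each i in [0,11]:
  i=0: ✓ (all of [1,1])
  i=1: ✓ (all of [2,2])
  i=2: ✓ (all of [3,3])
  i=3: ✗ (fails at j=4)
  i=4: ✓ (all of [5,5])
  i=5: ✓ (all of [6,6])
  i=6: ✓ (all of [7,7])
  i=7: ✓ (all of [8,8])
  i=8: ✗ (fails at j=9)
  i=9: ✗ (fails at j=10)
  i=10: ✗ (fails at j=11)
  i=11: ✗ (fails at j=12)

0, 1, 2, 4, 5, 6, 7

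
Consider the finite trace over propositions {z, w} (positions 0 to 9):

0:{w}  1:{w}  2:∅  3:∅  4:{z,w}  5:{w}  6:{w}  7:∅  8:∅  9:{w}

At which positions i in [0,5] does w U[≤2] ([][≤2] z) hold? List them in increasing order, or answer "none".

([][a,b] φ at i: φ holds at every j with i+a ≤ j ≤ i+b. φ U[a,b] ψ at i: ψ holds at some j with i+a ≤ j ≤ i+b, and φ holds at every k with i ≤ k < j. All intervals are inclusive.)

none

Evaluate at each i in [0,5]:
  i=0: ✗ (no rhs in [0,2])
  i=1: ✗ (no rhs in [1,3])
  i=2: ✗ (no rhs in [2,4])
  i=3: ✗ (no rhs in [3,5])
  i=4: ✗ (no rhs in [4,6])
  i=5: ✗ (no rhs in [5,7])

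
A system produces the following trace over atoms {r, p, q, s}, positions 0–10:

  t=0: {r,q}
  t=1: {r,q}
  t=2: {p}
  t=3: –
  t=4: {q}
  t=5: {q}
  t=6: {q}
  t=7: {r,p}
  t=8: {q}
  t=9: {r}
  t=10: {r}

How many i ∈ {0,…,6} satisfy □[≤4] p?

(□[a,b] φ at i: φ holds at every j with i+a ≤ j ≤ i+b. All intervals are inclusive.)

0

Evaluate at each i in [0,6]:
  i=0: ✗ (fails at j=0)
  i=1: ✗ (fails at j=1)
  i=2: ✗ (fails at j=3)
  i=3: ✗ (fails at j=3)
  i=4: ✗ (fails at j=4)
  i=5: ✗ (fails at j=5)
  i=6: ✗ (fails at j=6)
Positions where it holds: {} → 0.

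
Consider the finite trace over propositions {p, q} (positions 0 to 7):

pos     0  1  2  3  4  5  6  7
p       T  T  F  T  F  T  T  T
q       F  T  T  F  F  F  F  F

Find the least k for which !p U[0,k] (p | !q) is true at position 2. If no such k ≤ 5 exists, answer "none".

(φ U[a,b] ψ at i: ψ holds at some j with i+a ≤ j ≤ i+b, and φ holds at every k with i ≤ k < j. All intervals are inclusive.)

1

Need earliest j ≥ 2 with (p | !q), and !p at every k in [2,j-1].
  j=2: rhs fails.
  j=3: rhs holds; lhs holds on [2,2]. k = 1.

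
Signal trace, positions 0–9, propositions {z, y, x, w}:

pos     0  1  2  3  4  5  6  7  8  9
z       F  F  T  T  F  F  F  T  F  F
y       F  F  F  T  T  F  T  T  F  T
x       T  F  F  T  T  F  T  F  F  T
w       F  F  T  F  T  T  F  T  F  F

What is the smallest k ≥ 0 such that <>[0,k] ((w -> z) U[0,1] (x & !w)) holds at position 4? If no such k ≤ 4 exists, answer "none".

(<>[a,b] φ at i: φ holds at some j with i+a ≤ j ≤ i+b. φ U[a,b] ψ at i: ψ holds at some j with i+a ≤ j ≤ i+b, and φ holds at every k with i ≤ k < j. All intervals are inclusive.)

Scan j = 4,5,… for ((w -> z) U[0,1] (x & !w)):
  j=4: fails
  j=5: fails
  j=6: holds
First hit at j=6, so smallest k = 6-4 = 2.

2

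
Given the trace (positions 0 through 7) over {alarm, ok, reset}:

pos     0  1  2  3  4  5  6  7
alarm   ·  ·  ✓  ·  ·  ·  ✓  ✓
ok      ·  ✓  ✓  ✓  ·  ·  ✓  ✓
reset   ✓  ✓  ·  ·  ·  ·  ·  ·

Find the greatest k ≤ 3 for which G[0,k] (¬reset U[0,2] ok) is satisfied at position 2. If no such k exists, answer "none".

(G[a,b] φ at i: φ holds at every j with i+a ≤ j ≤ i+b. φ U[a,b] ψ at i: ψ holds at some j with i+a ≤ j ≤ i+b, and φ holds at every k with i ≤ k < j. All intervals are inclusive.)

(¬reset U[0,2] ok) must hold from j=2 onward; find where it first fails.
  j=2: holds
  j=3: holds
  j=4: holds
  j=5: holds
Holds through j=5; largest k = 3.

3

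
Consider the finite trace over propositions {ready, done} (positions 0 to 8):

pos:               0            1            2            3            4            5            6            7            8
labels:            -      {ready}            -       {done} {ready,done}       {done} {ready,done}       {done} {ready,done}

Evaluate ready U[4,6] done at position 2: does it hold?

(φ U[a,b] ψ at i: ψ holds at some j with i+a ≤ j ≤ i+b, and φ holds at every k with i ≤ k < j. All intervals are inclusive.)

Does not hold

Need some j in [6,8] with done, and ready at every k in [2,j-1].
  j=6: done holds, but ready fails at k=2 → not this j.
  j=7: done holds, but ready fails at k=2 → not this j.
  j=8: done holds, but ready fails at k=2 → not this j.
No j in the window works → until fails.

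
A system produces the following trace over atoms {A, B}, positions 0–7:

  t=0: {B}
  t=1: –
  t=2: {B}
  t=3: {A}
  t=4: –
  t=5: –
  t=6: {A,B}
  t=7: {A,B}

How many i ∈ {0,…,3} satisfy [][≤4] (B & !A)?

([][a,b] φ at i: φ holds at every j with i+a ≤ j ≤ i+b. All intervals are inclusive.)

0

Evaluate at each i in [0,3]:
  i=0: ✗ (fails at j=1)
  i=1: ✗ (fails at j=1)
  i=2: ✗ (fails at j=3)
  i=3: ✗ (fails at j=3)
Positions where it holds: {} → 0.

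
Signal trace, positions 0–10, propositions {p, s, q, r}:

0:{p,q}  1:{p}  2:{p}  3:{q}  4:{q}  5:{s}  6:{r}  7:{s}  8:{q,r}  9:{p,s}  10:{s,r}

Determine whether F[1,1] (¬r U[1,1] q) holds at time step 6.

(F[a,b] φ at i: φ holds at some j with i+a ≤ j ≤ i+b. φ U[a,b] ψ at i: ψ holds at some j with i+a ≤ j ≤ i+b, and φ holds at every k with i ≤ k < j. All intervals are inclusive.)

Check (¬r U[1,1] q) at each j in [7,7]:
  j=7: holds
Found at j=7 → formula holds.

Holds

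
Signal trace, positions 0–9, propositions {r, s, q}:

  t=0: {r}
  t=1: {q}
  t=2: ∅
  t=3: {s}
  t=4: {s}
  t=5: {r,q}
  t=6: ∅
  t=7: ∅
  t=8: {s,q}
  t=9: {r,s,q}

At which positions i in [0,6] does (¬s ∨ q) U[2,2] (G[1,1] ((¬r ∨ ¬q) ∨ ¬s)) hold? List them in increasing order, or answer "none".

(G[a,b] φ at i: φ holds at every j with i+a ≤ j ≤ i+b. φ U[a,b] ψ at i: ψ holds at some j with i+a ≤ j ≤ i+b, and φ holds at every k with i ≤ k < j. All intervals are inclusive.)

Evaluate at each i in [0,6]:
  i=0: ✓ (rhs at j=2; lhs holds on [0,1])
  i=1: ✓ (rhs at j=3; lhs holds on [1,2])
  i=2: ✗ (lhs fails at k=3 before rhs at j=4)
  i=3: ✗ (lhs fails at k=3 before rhs at j=5)
  i=4: ✗ (lhs fails at k=4 before rhs at j=6)
  i=5: ✓ (rhs at j=7; lhs holds on [5,6])
  i=6: ✗ (no rhs in [8,8])

0, 1, 5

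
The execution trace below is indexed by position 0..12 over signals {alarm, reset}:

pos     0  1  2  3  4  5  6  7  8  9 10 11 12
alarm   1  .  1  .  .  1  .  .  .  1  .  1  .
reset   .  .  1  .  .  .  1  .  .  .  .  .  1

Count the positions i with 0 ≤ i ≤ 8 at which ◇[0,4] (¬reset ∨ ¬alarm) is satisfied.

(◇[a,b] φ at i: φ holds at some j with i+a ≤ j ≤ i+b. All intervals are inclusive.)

Evaluate at each i in [0,8]:
  i=0: ✓ (witness j=0)
  i=1: ✓ (witness j=1)
  i=2: ✓ (witness j=3)
  i=3: ✓ (witness j=3)
  i=4: ✓ (witness j=4)
  i=5: ✓ (witness j=5)
  i=6: ✓ (witness j=6)
  i=7: ✓ (witness j=7)
  i=8: ✓ (witness j=8)
Positions where it holds: {0, 1, 2, 3, 4, 5, 6, 7, 8} → 9.

9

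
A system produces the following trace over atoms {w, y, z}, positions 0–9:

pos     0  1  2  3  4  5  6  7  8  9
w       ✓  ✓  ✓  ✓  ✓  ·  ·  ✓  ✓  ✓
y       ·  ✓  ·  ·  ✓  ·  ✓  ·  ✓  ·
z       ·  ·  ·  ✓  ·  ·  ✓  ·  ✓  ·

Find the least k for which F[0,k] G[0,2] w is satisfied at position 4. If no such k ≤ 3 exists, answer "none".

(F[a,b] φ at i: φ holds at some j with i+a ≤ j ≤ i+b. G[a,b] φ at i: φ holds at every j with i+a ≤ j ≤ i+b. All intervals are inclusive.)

3

Scan j = 4,5,… for G[0,2] w:
  j=4: fails
  j=5: fails
  j=6: fails
  j=7: holds
First hit at j=7, so smallest k = 7-4 = 3.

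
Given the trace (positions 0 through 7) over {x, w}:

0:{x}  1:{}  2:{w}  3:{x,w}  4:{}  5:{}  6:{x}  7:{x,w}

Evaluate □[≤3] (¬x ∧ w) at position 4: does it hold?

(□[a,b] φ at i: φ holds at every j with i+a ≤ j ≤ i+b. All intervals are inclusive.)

Check (¬x ∧ w) at every j in [4,7]:
  j=4: false
  j=5: false
  j=6: false
  j=7: false
Fails at j=4 → formula fails.

False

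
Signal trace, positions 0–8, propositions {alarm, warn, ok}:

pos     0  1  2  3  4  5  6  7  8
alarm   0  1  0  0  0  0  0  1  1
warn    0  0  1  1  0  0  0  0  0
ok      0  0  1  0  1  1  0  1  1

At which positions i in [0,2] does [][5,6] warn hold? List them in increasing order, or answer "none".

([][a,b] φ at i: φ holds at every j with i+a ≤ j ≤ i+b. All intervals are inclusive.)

Evaluate at each i in [0,2]:
  i=0: ✗ (fails at j=5)
  i=1: ✗ (fails at j=6)
  i=2: ✗ (fails at j=7)

none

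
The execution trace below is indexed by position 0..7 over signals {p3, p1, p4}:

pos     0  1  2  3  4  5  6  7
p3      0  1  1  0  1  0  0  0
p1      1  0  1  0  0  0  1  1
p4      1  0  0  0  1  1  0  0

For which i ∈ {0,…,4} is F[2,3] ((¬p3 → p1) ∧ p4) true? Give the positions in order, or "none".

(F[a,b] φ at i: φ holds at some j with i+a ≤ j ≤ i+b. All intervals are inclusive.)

Evaluate at each i in [0,4]:
  i=0: ✗ (none in [2,3])
  i=1: ✓ (witness j=4)
  i=2: ✓ (witness j=4)
  i=3: ✗ (none in [5,6])
  i=4: ✗ (none in [6,7])

1, 2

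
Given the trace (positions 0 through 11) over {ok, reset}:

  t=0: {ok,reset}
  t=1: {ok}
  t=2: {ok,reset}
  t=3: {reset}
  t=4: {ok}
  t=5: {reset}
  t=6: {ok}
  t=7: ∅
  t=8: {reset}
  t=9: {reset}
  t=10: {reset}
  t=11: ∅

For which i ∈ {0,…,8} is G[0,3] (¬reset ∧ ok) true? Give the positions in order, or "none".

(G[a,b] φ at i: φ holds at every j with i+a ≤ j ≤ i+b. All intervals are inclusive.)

Evaluate at each i in [0,8]:
  i=0: ✗ (fails at j=0)
  i=1: ✗ (fails at j=2)
  i=2: ✗ (fails at j=2)
  i=3: ✗ (fails at j=3)
  i=4: ✗ (fails at j=5)
  i=5: ✗ (fails at j=5)
  i=6: ✗ (fails at j=7)
  i=7: ✗ (fails at j=7)
  i=8: ✗ (fails at j=8)

none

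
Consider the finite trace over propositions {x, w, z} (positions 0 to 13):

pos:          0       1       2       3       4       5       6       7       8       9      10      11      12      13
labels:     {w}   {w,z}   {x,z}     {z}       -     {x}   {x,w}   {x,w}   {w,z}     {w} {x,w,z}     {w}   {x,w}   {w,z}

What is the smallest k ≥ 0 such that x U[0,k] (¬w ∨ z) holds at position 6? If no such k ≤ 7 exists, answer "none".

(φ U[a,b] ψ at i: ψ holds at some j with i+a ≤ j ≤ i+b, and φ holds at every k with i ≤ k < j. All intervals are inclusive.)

Need earliest j ≥ 6 with (¬w ∨ z), and x at every k in [6,j-1].
  j=6: rhs fails.
  j=7: rhs fails.
  j=8: rhs holds; lhs holds on [6,7]. k = 2.

2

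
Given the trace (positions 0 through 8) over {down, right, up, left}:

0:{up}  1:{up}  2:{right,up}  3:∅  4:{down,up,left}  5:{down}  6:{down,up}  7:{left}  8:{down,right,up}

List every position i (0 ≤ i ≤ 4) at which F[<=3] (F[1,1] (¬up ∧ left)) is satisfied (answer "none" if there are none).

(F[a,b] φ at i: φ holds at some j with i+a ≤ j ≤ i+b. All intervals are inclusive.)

Evaluate at each i in [0,4]:
  i=0: ✗ (none in [0,3])
  i=1: ✗ (none in [1,4])
  i=2: ✗ (none in [2,5])
  i=3: ✓ (witness j=6)
  i=4: ✓ (witness j=6)

3, 4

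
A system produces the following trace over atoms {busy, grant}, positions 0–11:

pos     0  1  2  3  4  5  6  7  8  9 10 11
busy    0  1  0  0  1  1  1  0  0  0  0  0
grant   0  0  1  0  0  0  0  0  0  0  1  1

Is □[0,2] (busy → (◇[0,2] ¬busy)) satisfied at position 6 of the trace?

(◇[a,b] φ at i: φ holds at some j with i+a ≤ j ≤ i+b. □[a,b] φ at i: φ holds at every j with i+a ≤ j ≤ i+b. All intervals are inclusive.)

Check (busy → (◇[0,2] ¬busy)) at every j in [6,8]:
  j=6: antecedent true; consequent holds (witness at 7) → ✓
  j=7: antecedent false → ✓
  j=8: antecedent false → ✓
All positions satisfy it → formula holds.

True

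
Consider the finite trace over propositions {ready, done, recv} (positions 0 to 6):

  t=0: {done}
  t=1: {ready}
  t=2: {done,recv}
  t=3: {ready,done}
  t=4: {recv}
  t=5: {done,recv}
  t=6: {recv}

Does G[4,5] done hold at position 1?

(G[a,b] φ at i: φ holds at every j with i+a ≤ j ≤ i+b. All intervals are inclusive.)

No

Check done at every j in [5,6]:
  j=5: true
  j=6: false
Fails at j=6 → formula fails.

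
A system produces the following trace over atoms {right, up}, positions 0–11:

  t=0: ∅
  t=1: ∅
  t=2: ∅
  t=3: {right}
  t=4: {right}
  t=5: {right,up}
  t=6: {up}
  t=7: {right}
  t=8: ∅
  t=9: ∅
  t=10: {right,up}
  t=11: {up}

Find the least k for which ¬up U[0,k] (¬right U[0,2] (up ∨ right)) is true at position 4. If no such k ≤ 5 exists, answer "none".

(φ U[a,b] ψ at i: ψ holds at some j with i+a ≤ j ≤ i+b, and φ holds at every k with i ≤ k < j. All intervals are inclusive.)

0

Need earliest j ≥ 4 with (¬right U[0,2] (up ∨ right)), and ¬up at every k in [4,j-1].
  j=4: rhs holds (empty prefix). k = 0.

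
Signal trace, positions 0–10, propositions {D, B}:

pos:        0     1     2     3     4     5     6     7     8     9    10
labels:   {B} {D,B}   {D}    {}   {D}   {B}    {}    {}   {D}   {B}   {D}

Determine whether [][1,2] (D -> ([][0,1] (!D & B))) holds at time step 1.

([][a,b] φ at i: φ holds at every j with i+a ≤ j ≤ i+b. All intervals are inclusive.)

Does not hold

Check (D -> ([][0,1] (!D & B))) at every j in [2,3]:
  j=2: antecedent true; consequent fails at 2 → ✗
  j=3: antecedent false → ✓
Fails at j=2 → formula fails.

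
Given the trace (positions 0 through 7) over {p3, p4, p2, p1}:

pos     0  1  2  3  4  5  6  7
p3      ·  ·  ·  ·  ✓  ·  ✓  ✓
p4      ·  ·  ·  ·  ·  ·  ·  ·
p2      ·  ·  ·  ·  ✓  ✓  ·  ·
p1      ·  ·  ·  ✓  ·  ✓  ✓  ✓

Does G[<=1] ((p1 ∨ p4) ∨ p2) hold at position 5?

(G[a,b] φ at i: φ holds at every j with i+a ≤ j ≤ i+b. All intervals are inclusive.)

Check ((p1 ∨ p4) ∨ p2) at every j in [5,6]:
  j=5: true
  j=6: true
All positions satisfy it → formula holds.

True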